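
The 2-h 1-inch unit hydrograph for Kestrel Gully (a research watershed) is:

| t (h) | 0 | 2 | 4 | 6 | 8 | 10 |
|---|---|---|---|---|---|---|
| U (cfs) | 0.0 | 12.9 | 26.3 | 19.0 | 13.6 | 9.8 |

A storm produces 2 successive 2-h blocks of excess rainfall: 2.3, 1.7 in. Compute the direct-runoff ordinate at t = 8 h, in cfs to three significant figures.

Q ≈ 63.6 cfs

By discrete convolution, Q_j = Σ (P_i / 1 in) · U_{j−i}.
At t = 8 h (j=4): Q = (2.3/1)·13.6 + (1.7/1)·19.0 = 63.6 cfs.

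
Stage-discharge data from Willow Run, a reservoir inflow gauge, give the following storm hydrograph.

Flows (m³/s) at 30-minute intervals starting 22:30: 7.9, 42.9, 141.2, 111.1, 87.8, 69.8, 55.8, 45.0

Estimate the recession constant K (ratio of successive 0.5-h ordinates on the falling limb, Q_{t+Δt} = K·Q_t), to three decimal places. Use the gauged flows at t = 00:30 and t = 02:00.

K ≈ 0.800

Using the recession-limb readings at t = 00:30 and t = 02:00: Q falls from 87.8 to 45.0 m³/s over 3 intervals.
K = (Q₂/Q₁)^(1/3) = (45.0/87.8)^(1/3) = 0.800.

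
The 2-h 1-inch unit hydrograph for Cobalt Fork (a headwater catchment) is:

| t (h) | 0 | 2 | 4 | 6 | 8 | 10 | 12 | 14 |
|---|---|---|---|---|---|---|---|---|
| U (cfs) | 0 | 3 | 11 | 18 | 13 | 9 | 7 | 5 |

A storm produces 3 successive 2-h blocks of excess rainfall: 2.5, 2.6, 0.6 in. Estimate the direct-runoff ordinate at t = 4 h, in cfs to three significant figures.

By discrete convolution, Q_j = Σ (P_i / 1 in) · U_{j−i}.
At t = 4 h (j=2): Q = (2.5/1)·11 + (2.6/1)·3 + (0.6/1)·0 = 35.3 cfs.

Q ≈ 35.3 cfs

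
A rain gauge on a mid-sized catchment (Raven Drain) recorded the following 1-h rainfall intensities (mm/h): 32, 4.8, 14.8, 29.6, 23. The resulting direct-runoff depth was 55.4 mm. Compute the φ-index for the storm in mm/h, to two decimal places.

Only the 4 blocks with intensity above φ contribute runoff: 32, 14.8, 29.6, 23 mm/h.
Σ(I−φ)·Δt = d  ⇒  (32+14.8+29.6+23 − 4φ)·1 = 55.4
φ = (99.40 − 55.4/1) / 4 = 11.00 mm/h.

φ ≈ 11.00 mm/h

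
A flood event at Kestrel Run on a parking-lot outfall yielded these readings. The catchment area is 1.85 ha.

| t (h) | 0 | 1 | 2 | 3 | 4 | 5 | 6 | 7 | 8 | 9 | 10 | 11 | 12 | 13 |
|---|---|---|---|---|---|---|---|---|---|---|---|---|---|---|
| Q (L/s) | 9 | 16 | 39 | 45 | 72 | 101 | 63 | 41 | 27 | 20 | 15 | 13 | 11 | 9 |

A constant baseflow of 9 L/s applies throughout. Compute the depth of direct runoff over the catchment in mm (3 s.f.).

d ≈ 69.1 mm

Direct runoff: 0.0, 7.0, 30.0, 36.0, 63.0, 92.0, 54.0, 32.0, 18.0, 11.0, 6.0, 4.0, 2.0, 0.0 L/s; ΣQ_DR = 355.0 L/s.
V = ΣQ_DR · Δt = 355.0 × 3600 s = 1.278 × 10^6 L.
Over A = 1.85 ha, depth = V / A = 69.1 mm.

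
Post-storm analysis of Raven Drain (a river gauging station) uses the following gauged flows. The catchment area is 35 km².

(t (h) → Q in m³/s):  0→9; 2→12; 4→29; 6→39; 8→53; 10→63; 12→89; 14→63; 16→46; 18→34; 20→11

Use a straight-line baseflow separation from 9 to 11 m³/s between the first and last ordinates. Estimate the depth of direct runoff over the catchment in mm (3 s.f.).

Direct runoff: 0.00, 2.80, 19.60, 29.40, 43.20, 53.00, 78.80, 52.60, 35.40, 23.20, 0.00 m³/s; ΣQ_DR = 338.0 m³/s.
V = ΣQ_DR · Δt = 338.0 × 7200 s = 2.434 × 10^6 m³.
Over A = 35 km², depth = V / A = 69.5 mm.

d ≈ 69.5 mm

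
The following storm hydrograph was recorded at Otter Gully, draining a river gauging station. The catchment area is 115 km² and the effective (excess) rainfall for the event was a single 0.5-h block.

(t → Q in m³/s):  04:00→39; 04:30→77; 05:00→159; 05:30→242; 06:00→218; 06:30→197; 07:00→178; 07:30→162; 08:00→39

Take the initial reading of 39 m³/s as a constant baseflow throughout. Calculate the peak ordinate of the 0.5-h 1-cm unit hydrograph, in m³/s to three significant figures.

U_p ≈ 135 m³/s

Direct runoff: 0.0, 38.0, 120.0, 203.0, 179.0, 158.0, 139.0, 123.0, 0.0 m³/s; ΣQ_DR = 960.0 m³/s, peak = 203.0 m³/s.
Runoff depth d = ΣQ_DR·Δt / A = 960.0 × 1800 / (115 km²) = 15.03 mm.
The 1-cm UH is the DRH scaled by (10 mm)/d, so U_p = 203.0 × 10/15.03 = 135 m³/s.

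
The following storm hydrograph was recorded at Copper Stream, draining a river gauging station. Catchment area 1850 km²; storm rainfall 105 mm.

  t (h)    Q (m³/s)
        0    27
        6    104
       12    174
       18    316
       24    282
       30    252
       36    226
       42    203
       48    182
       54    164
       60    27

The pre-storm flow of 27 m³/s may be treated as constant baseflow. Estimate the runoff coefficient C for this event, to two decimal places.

C ≈ 0.18

ΣQ_DR = 1660 m³/s; V = ΣQ_DR·Δt = 3.586 × 10^7 m³.
Runoff depth d = V / A = 19.38 mm.
C = d / P = 19.38 / 105 = 0.18.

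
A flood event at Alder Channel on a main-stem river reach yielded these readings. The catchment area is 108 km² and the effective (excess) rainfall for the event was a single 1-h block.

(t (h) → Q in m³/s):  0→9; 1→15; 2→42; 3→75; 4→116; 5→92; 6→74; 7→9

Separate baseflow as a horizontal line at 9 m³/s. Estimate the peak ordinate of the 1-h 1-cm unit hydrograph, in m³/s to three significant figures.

U_p ≈ 89.2 m³/s

Direct runoff: 0.0, 6.0, 33.0, 66.0, 107.0, 83.0, 65.0, 0.0 m³/s; ΣQ_DR = 360.0 m³/s, peak = 107.0 m³/s.
Runoff depth d = ΣQ_DR·Δt / A = 360.0 × 3600 / (108 km²) = 12.00 mm.
The 1-cm UH is the DRH scaled by (10 mm)/d, so U_p = 107.0 × 10/12.00 = 89.2 m³/s.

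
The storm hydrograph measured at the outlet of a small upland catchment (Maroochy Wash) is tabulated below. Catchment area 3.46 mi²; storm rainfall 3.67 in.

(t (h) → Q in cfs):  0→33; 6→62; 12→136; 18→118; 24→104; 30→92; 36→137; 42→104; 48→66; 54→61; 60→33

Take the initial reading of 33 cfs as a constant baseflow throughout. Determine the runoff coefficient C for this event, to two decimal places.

ΣQ_DR = 583.0 cfs; V = ΣQ_DR·Δt = 1.259 × 10^7 ft³.
Runoff depth d = V / A = 1.567 in.
C = d / P = 1.567 / 3.67 = 0.43.

C ≈ 0.43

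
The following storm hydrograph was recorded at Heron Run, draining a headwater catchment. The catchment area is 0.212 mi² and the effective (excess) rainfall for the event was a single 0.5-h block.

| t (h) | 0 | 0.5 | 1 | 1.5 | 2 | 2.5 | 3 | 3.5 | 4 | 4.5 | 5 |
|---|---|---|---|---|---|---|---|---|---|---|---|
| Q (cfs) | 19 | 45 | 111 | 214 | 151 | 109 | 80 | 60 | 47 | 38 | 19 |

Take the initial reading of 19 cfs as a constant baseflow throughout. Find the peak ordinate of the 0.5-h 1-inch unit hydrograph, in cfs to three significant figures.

U_p ≈ 78.0 cfs

Direct runoff: 0.0, 26.0, 92.0, 195.0, 132.0, 90.0, 61.0, 41.0, 28.0, 19.0, 0.0 cfs; ΣQ_DR = 684.0 cfs, peak = 195.0 cfs.
Runoff depth d = ΣQ_DR·Δt / A = 684.0 × 1800 / (0.212 mi²) = 2.500 in.
The 1-inch UH is the DRH scaled by (1 in)/d, so U_p = 195.0 × 1/2.500 = 78.0 cfs.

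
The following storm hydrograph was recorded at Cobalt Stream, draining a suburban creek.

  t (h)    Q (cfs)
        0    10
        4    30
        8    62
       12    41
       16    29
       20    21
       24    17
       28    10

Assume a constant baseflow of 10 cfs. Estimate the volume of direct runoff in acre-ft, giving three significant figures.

Direct-runoff ordinates (Q − Q_b): 0.0, 20.0, 52.0, 31.0, 19.0, 11.0, 7.0, 0.0 cfs.
ΣQ_DR = 140.0 cfs.
With Δt = 4 h = 14400 s, V = ΣQ_DR · Δt = 140.0 × 14400 = 2.02 × 10^6 ft³ = 46.3 acre-ft.

V ≈ 46.3 acre-ft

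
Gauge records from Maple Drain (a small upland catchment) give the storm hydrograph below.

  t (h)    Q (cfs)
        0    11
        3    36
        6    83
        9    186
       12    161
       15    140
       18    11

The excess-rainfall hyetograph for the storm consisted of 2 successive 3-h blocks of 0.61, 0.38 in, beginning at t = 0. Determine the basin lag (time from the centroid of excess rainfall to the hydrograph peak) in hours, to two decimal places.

t_L ≈ 6.35 h

Centroid of excess rainfall: t_c = Σ P_i·t̄_i / ΣP_i = 2.6515 h (block centres at 1.5, 4.5 h).
Hydrograph peak occurs at t = 9 h, so basin lag t_L = 9 − 2.6515 = 6.35 h.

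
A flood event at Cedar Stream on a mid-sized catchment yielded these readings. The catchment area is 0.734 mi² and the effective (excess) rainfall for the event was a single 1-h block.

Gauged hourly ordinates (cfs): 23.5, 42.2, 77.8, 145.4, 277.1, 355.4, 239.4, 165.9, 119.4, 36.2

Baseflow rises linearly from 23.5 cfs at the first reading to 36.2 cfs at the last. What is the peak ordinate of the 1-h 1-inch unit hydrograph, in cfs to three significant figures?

Direct runoff: 0.00, 17.29, 51.48, 117.67, 247.96, 324.84, 207.43, 132.52, 84.61, 0.00 cfs; ΣQ_DR = 1184 cfs, peak = 324.84 cfs.
Runoff depth d = ΣQ_DR·Δt / A = 1184 × 3600 / (0.734 mi²) = 2.499 in.
The 1-inch UH is the DRH scaled by (1 in)/d, so U_p = 324.84 × 1/2.499 = 130 cfs.

U_p ≈ 130 cfs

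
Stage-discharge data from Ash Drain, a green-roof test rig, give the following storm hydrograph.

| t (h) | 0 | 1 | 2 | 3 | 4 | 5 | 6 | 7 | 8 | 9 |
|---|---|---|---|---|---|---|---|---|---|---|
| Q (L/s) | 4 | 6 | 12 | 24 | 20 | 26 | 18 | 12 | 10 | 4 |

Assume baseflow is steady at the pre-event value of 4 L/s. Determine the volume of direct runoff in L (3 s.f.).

V ≈ 3.46 × 10^5 L

Direct-runoff ordinates (Q − Q_b): 0.0, 2.0, 8.0, 20.0, 16.0, 22.0, 14.0, 8.0, 6.0, 0.0 L/s.
ΣQ_DR = 96.00 L/s.
With Δt = 1 h = 3600 s, V = ΣQ_DR · Δt = 96.00 × 3600 = 3.46 × 10^5 L.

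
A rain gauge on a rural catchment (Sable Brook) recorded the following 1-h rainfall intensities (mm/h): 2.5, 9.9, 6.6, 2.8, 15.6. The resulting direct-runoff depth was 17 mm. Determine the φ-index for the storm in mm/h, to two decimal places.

Only the 3 blocks with intensity above φ contribute runoff: 9.9, 6.6, 15.6 mm/h.
Σ(I−φ)·Δt = d  ⇒  (9.9+6.6+15.6 − 3φ)·1 = 17
φ = (32.10 − 17/1) / 3 = 5.03 mm/h.

φ ≈ 5.03 mm/h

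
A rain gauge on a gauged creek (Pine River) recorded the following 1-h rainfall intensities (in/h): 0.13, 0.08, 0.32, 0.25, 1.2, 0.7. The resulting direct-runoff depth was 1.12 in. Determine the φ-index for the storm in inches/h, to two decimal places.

Only the 2 blocks with intensity above φ contribute runoff: 1.2, 0.7 in/h.
Σ(I−φ)·Δt = d  ⇒  (1.2+0.7 − 2φ)·1 = 1.12
φ = (1.900 − 1.12/1) / 2 = 0.39 in/h.

φ ≈ 0.39 in/h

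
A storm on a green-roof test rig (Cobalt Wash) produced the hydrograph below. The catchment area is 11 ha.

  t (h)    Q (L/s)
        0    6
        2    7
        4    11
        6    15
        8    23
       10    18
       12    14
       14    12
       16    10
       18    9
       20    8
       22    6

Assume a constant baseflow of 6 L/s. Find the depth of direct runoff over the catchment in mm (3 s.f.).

d ≈ 4.39 mm

Direct runoff: 0.0, 1.0, 5.0, 9.0, 17.0, 12.0, 8.0, 6.0, 4.0, 3.0, 2.0, 0.0 L/s; ΣQ_DR = 67.00 L/s.
V = ΣQ_DR · Δt = 67.00 × 7200 s = 4.824 × 10^5 L.
Over A = 11 ha, depth = V / A = 4.39 mm.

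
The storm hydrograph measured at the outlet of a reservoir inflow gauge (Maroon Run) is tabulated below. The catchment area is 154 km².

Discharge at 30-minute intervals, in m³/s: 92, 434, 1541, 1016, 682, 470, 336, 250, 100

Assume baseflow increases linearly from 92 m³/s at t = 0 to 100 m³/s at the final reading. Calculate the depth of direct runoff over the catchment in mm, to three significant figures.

Direct runoff: 0.00, 341.00, 1447.00, 921.00, 586.00, 373.00, 238.00, 151.00, 0.00 m³/s; ΣQ_DR = 4057 m³/s.
V = ΣQ_DR · Δt = 4057 × 1800 s = 7.303 × 10^6 m³.
Over A = 154 km², depth = V / A = 47.4 mm.

d ≈ 47.4 mm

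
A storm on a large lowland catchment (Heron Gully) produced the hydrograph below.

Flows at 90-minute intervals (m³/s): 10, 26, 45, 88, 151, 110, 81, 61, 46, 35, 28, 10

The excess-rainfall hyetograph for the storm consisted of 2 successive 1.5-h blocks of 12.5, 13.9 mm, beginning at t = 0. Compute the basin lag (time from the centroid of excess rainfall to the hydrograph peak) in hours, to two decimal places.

t_L ≈ 4.46 h

Centroid of excess rainfall: t_c = Σ P_i·t̄_i / ΣP_i = 1.5398 h (block centres at 0.75, 2.25 h).
Hydrograph peak occurs at t = 6 h, so basin lag t_L = 6 − 1.5398 = 4.46 h.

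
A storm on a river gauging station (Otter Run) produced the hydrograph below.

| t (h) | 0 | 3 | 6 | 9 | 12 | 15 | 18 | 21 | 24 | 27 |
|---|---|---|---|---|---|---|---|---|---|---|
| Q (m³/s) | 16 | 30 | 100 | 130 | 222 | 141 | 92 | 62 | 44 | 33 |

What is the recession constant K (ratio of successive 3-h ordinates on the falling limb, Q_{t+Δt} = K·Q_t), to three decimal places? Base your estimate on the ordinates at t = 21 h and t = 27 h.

Using the recession-limb readings at t = 21 h and t = 27 h: Q falls from 62 to 33 m³/s over 2 intervals.
K = (Q₂/Q₁)^(1/2) = (33/62)^(1/2) = 0.730.

K ≈ 0.730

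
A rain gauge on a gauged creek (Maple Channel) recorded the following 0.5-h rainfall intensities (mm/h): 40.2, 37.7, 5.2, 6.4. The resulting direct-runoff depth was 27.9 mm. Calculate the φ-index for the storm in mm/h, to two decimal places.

φ ≈ 11.05 mm/h

Only the 2 blocks with intensity above φ contribute runoff: 40.2, 37.7 mm/h.
Σ(I−φ)·Δt = d  ⇒  (40.2+37.7 − 2φ)·0.5 = 27.9
φ = (77.90 − 27.9/0.5) / 2 = 11.05 mm/h.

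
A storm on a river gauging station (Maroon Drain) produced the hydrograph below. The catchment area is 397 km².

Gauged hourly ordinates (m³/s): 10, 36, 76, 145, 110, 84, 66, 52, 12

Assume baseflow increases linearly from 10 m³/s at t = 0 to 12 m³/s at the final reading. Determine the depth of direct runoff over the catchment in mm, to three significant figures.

d ≈ 4.46 mm

Direct runoff: 0.00, 25.75, 65.50, 134.25, 99.00, 72.75, 54.50, 40.25, 0.00 m³/s; ΣQ_DR = 492.0 m³/s.
V = ΣQ_DR · Δt = 492.0 × 3600 s = 1.771 × 10^6 m³.
Over A = 397 km², depth = V / A = 4.46 mm.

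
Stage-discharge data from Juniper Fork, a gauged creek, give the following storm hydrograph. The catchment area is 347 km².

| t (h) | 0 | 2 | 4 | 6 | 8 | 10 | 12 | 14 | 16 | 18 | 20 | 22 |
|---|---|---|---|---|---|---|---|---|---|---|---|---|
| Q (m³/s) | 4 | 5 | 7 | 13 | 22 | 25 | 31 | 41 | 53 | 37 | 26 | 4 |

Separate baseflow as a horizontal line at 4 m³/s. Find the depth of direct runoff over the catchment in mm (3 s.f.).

Direct runoff: 0.0, 1.0, 3.0, 9.0, 18.0, 21.0, 27.0, 37.0, 49.0, 33.0, 22.0, 0.0 m³/s; ΣQ_DR = 220.0 m³/s.
V = ΣQ_DR · Δt = 220.0 × 7200 s = 1.584 × 10^6 m³.
Over A = 347 km², depth = V / A = 4.56 mm.

d ≈ 4.56 mm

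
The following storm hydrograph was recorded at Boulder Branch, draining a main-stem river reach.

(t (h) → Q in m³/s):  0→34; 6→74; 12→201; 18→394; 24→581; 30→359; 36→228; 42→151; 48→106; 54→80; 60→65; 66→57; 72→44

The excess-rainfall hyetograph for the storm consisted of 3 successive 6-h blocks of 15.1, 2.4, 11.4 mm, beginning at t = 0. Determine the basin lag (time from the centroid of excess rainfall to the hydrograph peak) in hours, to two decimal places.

t_L ≈ 15.77 h

Centroid of excess rainfall: t_c = Σ P_i·t̄_i / ΣP_i = 8.2318 h (block centres at 3, 9, 15 h).
Hydrograph peak occurs at t = 24 h, so basin lag t_L = 24 − 8.2318 = 15.77 h.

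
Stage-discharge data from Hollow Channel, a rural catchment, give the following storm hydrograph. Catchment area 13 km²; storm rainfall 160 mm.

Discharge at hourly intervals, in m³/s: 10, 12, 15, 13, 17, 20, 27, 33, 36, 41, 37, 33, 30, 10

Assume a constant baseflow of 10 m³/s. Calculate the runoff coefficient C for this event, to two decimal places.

ΣQ_DR = 194.0 m³/s; V = ΣQ_DR·Δt = 6.984 × 10^5 m³.
Runoff depth d = V / A = 53.72 mm.
C = d / P = 53.72 / 160 = 0.34.

C ≈ 0.34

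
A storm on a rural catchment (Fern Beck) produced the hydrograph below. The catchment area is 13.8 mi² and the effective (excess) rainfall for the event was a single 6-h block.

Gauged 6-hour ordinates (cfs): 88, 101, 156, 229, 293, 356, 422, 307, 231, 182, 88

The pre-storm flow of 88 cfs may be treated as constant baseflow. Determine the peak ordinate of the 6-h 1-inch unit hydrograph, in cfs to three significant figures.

Direct runoff: 0.0, 13.0, 68.0, 141.0, 205.0, 268.0, 334.0, 219.0, 143.0, 94.0, 0.0 cfs; ΣQ_DR = 1485 cfs, peak = 334.0 cfs.
Runoff depth d = ΣQ_DR·Δt / A = 1485 × 21600 / (13.8 mi²) = 1.000 in.
The 1-inch UH is the DRH scaled by (1 in)/d, so U_p = 334.0 × 1/1.000 = 334 cfs.

U_p ≈ 334 cfs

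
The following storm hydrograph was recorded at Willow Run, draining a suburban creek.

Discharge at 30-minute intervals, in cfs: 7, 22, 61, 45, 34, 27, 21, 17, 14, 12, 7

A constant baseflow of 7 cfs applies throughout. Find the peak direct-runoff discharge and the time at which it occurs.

Subtracting baseflow gives direct-runoff ordinates: 0.0, 15.0, 54.0, 38.0, 27.0, 20.0, 14.0, 10.0, 7.0, 5.0, 0.0 cfs.
The maximum is 54.0 cfs, occurring at the reading for t = 1 h.

Q_p = 54.0 cfs at t = 1 h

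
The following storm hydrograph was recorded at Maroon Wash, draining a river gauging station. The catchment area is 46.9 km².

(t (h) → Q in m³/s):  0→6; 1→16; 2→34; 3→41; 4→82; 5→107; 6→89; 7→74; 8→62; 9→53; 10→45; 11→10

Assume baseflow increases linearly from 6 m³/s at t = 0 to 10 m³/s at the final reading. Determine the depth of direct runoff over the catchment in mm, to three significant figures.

Direct runoff: 0.00, 9.64, 27.27, 33.91, 74.55, 99.18, 80.82, 65.45, 53.09, 43.73, 35.36, 0.00 m³/s; ΣQ_DR = 523.0 m³/s.
V = ΣQ_DR · Δt = 523.0 × 3600 s = 1.883 × 10^6 m³.
Over A = 46.9 km², depth = V / A = 40.1 mm.

d ≈ 40.1 mm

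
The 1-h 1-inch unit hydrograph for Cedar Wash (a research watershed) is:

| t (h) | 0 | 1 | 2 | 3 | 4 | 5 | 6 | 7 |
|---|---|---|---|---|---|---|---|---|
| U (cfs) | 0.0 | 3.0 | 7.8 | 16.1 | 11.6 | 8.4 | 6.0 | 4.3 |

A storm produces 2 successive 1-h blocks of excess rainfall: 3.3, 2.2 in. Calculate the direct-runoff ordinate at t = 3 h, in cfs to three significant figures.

Q ≈ 70.3 cfs

By discrete convolution, Q_j = Σ (P_i / 1 in) · U_{j−i}.
At t = 3 h (j=3): Q = (3.3/1)·16.1 + (2.2/1)·7.8 = 70.3 cfs.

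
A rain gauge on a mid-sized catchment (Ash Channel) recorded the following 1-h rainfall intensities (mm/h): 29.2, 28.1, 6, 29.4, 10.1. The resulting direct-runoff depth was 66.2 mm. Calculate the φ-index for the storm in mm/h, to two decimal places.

Only the 4 blocks with intensity above φ contribute runoff: 29.2, 28.1, 29.4, 10.1 mm/h.
Σ(I−φ)·Δt = d  ⇒  (29.2+28.1+29.4+10.1 − 4φ)·1 = 66.2
φ = (96.80 − 66.2/1) / 4 = 7.65 mm/h.

φ ≈ 7.65 mm/h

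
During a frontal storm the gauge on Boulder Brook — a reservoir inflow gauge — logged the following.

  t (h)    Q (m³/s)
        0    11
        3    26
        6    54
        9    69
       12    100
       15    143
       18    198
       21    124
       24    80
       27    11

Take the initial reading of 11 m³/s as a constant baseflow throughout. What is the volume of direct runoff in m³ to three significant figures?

Direct-runoff ordinates (Q − Q_b): 0.0, 15.0, 43.0, 58.0, 89.0, 132.0, 187.0, 113.0, 69.0, 0.0 m³/s.
ΣQ_DR = 706.0 m³/s.
With Δt = 3 h = 10800 s, V = ΣQ_DR · Δt = 706.0 × 10800 = 7.62 × 10^6 m³.

V ≈ 7.62 × 10^6 m³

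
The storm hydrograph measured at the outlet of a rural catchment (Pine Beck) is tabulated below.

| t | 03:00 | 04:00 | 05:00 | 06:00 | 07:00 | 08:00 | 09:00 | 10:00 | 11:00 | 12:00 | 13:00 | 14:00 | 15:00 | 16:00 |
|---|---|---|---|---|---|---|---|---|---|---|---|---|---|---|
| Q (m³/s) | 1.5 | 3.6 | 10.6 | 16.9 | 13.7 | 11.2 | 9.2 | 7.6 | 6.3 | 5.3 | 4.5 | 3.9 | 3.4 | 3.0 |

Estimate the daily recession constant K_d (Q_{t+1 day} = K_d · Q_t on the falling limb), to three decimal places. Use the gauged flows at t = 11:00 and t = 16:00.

Between t = 11:00 and t = 16:00 the flow falls from 6.3 to 3.0 m³/s over 5×1 h = 5 h.
Per-interval ratio K = (3.0/6.3)^(1/5) = 0.8621; K_d = K^(24/1) = 0.028.

K_d ≈ 0.028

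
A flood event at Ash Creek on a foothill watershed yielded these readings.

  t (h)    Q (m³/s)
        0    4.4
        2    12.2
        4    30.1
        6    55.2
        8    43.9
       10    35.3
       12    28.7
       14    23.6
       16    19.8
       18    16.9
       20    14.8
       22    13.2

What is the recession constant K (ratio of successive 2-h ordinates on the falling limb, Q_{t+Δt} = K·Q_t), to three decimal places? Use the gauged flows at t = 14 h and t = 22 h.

K ≈ 0.865

Using the recession-limb readings at t = 14 h and t = 22 h: Q falls from 23.6 to 13.2 m³/s over 4 intervals.
K = (Q₂/Q₁)^(1/4) = (13.2/23.6)^(1/4) = 0.865.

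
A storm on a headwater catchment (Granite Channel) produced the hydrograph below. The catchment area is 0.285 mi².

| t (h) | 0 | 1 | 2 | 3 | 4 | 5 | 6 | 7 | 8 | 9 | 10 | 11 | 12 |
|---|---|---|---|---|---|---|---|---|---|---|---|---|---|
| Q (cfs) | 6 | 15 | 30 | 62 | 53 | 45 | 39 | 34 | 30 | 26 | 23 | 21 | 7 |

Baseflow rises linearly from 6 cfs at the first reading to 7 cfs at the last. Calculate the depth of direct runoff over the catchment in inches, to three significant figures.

Direct runoff: 0.00, 8.92, 23.83, 55.75, 46.67, 38.58, 32.50, 27.42, 23.33, 19.25, 16.17, 14.08, 0.00 cfs; ΣQ_DR = 306.5 cfs.
V = ΣQ_DR · Δt = 306.5 × 3600 s = 1.103 × 10^6 ft³.
Over A = 0.285 mi², depth = V / A = 1.67 in.

d ≈ 1.67 in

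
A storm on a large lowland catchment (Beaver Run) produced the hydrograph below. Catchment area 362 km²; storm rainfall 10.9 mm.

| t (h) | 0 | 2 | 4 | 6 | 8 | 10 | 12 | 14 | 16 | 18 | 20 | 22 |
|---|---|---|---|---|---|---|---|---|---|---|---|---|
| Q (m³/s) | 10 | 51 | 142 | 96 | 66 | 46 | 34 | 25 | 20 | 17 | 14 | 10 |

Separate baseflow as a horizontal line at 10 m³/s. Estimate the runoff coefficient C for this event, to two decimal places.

C ≈ 0.75

ΣQ_DR = 411.0 m³/s; V = ΣQ_DR·Δt = 2.959 × 10^6 m³.
Runoff depth d = V / A = 8.175 mm.
C = d / P = 8.175 / 10.9 = 0.75.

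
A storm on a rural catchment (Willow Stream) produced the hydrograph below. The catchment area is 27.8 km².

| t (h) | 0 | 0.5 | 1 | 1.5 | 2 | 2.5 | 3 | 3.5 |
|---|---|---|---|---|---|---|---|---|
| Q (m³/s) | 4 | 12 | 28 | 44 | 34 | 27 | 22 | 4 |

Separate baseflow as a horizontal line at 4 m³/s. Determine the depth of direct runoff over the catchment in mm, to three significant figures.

Direct runoff: 0.0, 8.0, 24.0, 40.0, 30.0, 23.0, 18.0, 0.0 m³/s; ΣQ_DR = 143.0 m³/s.
V = ΣQ_DR · Δt = 143.0 × 1800 s = 2.574 × 10^5 m³.
Over A = 27.8 km², depth = V / A = 9.26 mm.

d ≈ 9.26 mm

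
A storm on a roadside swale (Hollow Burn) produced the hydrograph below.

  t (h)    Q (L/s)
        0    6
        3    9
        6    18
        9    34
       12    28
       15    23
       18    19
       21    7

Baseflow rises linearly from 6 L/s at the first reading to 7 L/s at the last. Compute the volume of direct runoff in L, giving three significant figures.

Direct-runoff ordinates (Q − Q_b): 0.00, 2.86, 11.71, 27.57, 21.43, 16.29, 12.14, 0.00 L/s.
ΣQ_DR = 92.00 L/s.
With Δt = 3 h = 10800 s, V = ΣQ_DR · Δt = 92.00 × 10800 = 9.94 × 10^5 L.

V ≈ 9.94 × 10^5 L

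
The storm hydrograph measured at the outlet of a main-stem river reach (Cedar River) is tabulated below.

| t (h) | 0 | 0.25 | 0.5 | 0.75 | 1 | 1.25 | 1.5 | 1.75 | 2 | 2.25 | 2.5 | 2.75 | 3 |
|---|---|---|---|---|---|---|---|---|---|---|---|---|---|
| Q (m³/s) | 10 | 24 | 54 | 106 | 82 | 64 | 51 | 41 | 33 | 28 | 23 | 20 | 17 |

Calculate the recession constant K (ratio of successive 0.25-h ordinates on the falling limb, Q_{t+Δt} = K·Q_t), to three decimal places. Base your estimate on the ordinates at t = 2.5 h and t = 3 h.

Using the recession-limb readings at t = 2.5 h and t = 3 h: Q falls from 23 to 17 m³/s over 2 intervals.
K = (Q₂/Q₁)^(1/2) = (17/23)^(1/2) = 0.860.

K ≈ 0.860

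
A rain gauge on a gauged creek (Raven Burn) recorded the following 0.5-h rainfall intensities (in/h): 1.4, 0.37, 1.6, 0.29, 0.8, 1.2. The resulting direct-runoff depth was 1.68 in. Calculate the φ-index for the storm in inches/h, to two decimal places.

Only the 4 blocks with intensity above φ contribute runoff: 1.4, 1.6, 0.8, 1.2 in/h.
Σ(I−φ)·Δt = d  ⇒  (1.4+1.6+0.8+1.2 − 4φ)·0.5 = 1.68
φ = (5.000 − 1.68/0.5) / 4 = 0.41 in/h.

φ ≈ 0.41 in/h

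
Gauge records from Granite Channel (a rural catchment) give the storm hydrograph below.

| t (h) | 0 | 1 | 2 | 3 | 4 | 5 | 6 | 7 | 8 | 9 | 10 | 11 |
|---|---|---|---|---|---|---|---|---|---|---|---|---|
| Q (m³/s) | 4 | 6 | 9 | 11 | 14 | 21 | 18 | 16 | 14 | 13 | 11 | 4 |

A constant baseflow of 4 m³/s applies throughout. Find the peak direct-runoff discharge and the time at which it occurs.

Q_p = 17.0 m³/s at t = 5 h

Subtracting baseflow gives direct-runoff ordinates: 0.0, 2.0, 5.0, 7.0, 10.0, 17.0, 14.0, 12.0, 10.0, 9.0, 7.0, 0.0 m³/s.
The maximum is 17.0 m³/s, occurring at the reading for t = 5 h.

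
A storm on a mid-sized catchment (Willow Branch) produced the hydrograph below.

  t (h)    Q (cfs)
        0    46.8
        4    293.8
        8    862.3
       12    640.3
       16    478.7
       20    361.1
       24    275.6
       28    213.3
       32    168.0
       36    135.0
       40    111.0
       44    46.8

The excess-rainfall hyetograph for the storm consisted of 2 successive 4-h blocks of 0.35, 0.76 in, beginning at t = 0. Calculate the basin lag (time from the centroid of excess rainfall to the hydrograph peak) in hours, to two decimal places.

Centroid of excess rainfall: t_c = Σ P_i·t̄_i / ΣP_i = 4.7387 h (block centres at 2, 6 h).
Hydrograph peak occurs at t = 8 h, so basin lag t_L = 8 − 4.7387 = 3.26 h.

t_L ≈ 3.26 h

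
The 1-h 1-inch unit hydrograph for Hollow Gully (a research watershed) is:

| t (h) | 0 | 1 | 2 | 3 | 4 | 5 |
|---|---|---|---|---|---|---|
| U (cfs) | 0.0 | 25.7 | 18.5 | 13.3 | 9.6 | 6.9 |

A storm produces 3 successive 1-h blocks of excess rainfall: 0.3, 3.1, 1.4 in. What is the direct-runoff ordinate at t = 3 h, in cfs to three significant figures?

By discrete convolution, Q_j = Σ (P_i / 1 in) · U_{j−i}.
At t = 3 h (j=3): Q = (0.3/1)·13.3 + (3.1/1)·18.5 + (1.4/1)·25.7 = 97.3 cfs.

Q ≈ 97.3 cfs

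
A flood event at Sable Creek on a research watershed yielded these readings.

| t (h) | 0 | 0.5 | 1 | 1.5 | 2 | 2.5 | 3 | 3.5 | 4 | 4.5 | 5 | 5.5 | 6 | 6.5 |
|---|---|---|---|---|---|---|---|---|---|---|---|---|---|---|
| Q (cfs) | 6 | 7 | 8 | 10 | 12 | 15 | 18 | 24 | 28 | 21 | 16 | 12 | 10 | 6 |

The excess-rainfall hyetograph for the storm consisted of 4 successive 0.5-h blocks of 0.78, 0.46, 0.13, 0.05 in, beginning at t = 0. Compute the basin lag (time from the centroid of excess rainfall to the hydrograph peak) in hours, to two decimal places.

t_L ≈ 3.44 h

Centroid of excess rainfall: t_c = Σ P_i·t̄_i / ΣP_i = 0.5563 h (block centres at 0.25, 0.75, 1.25, 1.75 h).
Hydrograph peak occurs at t = 4 h, so basin lag t_L = 4 − 0.5563 = 3.44 h.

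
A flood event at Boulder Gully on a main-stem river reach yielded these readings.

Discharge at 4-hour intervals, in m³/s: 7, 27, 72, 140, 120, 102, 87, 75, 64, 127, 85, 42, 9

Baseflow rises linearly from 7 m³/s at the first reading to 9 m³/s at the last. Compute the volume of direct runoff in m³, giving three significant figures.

V ≈ 1.23 × 10^7 m³

Direct-runoff ordinates (Q − Q_b): 0.00, 19.83, 64.67, 132.50, 112.33, 94.17, 79.00, 66.83, 55.67, 118.50, 76.33, 33.17, 0.00 m³/s.
ΣQ_DR = 853.0 m³/s.
With Δt = 4 h = 14400 s, V = ΣQ_DR · Δt = 853.0 × 14400 = 1.23 × 10^7 m³.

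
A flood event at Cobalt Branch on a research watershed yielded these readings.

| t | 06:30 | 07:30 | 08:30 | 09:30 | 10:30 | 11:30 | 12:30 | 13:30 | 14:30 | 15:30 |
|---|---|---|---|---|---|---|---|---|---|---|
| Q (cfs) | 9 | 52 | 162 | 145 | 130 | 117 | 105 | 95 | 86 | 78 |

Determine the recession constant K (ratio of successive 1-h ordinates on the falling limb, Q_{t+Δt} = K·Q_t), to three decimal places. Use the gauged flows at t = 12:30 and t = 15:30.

K ≈ 0.906

Using the recession-limb readings at t = 12:30 and t = 15:30: Q falls from 105 to 78 cfs over 3 intervals.
K = (Q₂/Q₁)^(1/3) = (78/105)^(1/3) = 0.906.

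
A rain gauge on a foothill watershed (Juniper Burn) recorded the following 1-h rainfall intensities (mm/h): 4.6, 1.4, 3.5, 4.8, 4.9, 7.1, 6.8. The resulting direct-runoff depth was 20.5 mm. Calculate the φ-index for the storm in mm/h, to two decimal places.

φ ≈ 1.87 mm/h

Only the 6 blocks with intensity above φ contribute runoff: 4.6, 3.5, 4.8, 4.9, 7.1, 6.8 mm/h.
Σ(I−φ)·Δt = d  ⇒  (4.6+3.5+4.8+4.9+7.1+6.8 − 6φ)·1 = 20.5
φ = (31.70 − 20.5/1) / 6 = 1.87 mm/h.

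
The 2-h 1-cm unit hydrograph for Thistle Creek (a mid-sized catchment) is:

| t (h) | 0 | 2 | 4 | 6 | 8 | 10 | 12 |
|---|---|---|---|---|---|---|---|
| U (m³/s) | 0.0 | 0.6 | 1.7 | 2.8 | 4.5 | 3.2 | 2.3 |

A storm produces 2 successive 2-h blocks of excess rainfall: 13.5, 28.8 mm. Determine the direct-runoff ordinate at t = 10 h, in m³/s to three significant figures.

Q ≈ 17.3 m³/s

By discrete convolution, Q_j = Σ (P_i / 10 mm) · U_{j−i}.
At t = 10 h (j=5): Q = (13.5/10)·3.2 + (28.8/10)·4.5 = 17.3 m³/s.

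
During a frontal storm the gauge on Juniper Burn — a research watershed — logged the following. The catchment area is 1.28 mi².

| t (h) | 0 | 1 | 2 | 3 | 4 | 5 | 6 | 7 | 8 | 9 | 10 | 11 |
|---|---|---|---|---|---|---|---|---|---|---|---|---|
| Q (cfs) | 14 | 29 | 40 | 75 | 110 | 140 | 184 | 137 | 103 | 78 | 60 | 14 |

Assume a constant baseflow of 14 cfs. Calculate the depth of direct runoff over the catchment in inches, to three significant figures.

d ≈ 0.988 in

Direct runoff: 0.0, 15.0, 26.0, 61.0, 96.0, 126.0, 170.0, 123.0, 89.0, 64.0, 46.0, 0.0 cfs; ΣQ_DR = 816.0 cfs.
V = ΣQ_DR · Δt = 816.0 × 3600 s = 2.938 × 10^6 ft³.
Over A = 1.28 mi², depth = V / A = 0.988 in.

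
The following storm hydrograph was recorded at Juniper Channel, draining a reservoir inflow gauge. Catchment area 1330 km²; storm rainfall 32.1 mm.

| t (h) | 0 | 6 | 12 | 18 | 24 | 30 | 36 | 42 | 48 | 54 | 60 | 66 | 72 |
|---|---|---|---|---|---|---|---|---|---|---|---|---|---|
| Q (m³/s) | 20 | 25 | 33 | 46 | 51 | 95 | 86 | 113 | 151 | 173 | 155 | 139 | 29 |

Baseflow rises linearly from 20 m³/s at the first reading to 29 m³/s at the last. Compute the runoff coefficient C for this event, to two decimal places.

C ≈ 0.40

ΣQ_DR = 797.5 m³/s; V = ΣQ_DR·Δt = 1.723 × 10^7 m³.
Runoff depth d = V / A = 12.95 mm.
C = d / P = 12.95 / 32.1 = 0.40.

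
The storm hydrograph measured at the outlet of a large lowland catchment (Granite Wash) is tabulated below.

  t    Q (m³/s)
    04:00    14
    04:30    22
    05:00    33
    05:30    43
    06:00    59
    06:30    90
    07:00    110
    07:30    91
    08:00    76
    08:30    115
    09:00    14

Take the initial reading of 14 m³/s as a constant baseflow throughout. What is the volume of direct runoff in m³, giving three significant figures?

V ≈ 9.23 × 10^5 m³

Direct-runoff ordinates (Q − Q_b): 0.0, 8.0, 19.0, 29.0, 45.0, 76.0, 96.0, 77.0, 62.0, 101.0, 0.0 m³/s.
ΣQ_DR = 513.0 m³/s.
With Δt = 0.5 h = 1800 s, V = ΣQ_DR · Δt = 513.0 × 1800 = 9.23 × 10^5 m³.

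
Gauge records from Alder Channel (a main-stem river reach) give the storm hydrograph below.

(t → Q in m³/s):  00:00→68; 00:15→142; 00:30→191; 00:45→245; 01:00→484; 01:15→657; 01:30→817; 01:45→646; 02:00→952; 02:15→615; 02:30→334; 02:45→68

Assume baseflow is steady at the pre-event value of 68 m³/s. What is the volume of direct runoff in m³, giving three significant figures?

V ≈ 3.96 × 10^6 m³

Direct-runoff ordinates (Q − Q_b): 0.0, 74.0, 123.0, 177.0, 416.0, 589.0, 749.0, 578.0, 884.0, 547.0, 266.0, 0.0 m³/s.
ΣQ_DR = 4403 m³/s.
With Δt = 0.25 h = 900 s, V = ΣQ_DR · Δt = 4403 × 900 = 3.96 × 10^6 m³.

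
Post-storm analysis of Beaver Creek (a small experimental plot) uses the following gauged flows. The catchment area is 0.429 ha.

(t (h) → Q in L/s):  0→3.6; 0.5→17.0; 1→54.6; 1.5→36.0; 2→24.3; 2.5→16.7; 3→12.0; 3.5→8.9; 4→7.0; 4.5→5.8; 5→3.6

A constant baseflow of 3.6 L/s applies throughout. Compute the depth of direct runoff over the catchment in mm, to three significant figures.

Direct runoff: 0.0, 13.4, 51.0, 32.4, 20.7, 13.1, 8.4, 5.3, 3.4, 2.2, 0.0 L/s; ΣQ_DR = 149.9 L/s.
V = ΣQ_DR · Δt = 149.9 × 1800 s = 2.698 × 10^5 L.
Over A = 0.429 ha, depth = V / A = 62.9 mm.

d ≈ 62.9 mm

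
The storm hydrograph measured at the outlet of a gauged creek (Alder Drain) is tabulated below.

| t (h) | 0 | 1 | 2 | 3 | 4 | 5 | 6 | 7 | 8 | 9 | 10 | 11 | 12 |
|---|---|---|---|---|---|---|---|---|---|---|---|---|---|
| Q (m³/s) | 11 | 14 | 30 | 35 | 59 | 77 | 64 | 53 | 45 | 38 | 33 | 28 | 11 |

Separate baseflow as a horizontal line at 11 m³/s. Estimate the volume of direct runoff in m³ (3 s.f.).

Direct-runoff ordinates (Q − Q_b): 0.0, 3.0, 19.0, 24.0, 48.0, 66.0, 53.0, 42.0, 34.0, 27.0, 22.0, 17.0, 0.0 m³/s.
ΣQ_DR = 355.0 m³/s.
With Δt = 1 h = 3600 s, V = ΣQ_DR · Δt = 355.0 × 3600 = 1.28 × 10^6 m³.

V ≈ 1.28 × 10^6 m³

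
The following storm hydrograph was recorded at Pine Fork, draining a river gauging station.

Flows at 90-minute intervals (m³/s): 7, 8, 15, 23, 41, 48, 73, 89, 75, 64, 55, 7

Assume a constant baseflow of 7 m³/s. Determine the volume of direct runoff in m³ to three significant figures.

V ≈ 2.27 × 10^6 m³

Direct-runoff ordinates (Q − Q_b): 0.0, 1.0, 8.0, 16.0, 34.0, 41.0, 66.0, 82.0, 68.0, 57.0, 48.0, 0.0 m³/s.
ΣQ_DR = 421.0 m³/s.
With Δt = 1.5 h = 5400 s, V = ΣQ_DR · Δt = 421.0 × 5400 = 2.27 × 10^6 m³.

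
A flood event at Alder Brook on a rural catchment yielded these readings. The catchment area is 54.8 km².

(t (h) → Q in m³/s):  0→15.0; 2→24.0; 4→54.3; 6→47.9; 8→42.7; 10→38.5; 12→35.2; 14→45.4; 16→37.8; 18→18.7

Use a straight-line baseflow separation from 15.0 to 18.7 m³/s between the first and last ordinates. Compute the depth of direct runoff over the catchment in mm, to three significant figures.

Direct runoff: 0.00, 8.59, 38.48, 31.67, 26.06, 21.44, 17.73, 27.52, 19.51, 0.00 m³/s; ΣQ_DR = 191.0 m³/s.
V = ΣQ_DR · Δt = 191.0 × 7200 s = 1.375 × 10^6 m³.
Over A = 54.8 km², depth = V / A = 25.1 mm.

d ≈ 25.1 mm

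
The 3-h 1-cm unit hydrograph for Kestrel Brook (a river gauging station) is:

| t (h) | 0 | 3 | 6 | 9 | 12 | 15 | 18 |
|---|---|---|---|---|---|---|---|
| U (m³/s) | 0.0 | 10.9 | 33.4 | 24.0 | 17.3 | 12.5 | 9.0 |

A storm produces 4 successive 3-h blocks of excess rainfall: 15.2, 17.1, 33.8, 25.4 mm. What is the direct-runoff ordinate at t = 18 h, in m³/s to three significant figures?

By discrete convolution, Q_j = Σ (P_i / 10 mm) · U_{j−i}.
At t = 18 h (j=6): Q = (15.2/10)·9.0 + (17.1/10)·12.5 + (33.8/10)·17.3 + (25.4/10)·24.0 = 154 m³/s.

Q ≈ 154 m³/s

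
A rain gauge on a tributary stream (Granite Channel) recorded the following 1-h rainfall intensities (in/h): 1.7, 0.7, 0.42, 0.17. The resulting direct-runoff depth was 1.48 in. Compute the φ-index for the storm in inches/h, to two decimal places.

Only the 2 blocks with intensity above φ contribute runoff: 1.7, 0.7 in/h.
Σ(I−φ)·Δt = d  ⇒  (1.7+0.7 − 2φ)·1 = 1.48
φ = (2.400 − 1.48/1) / 2 = 0.46 in/h.

φ ≈ 0.46 in/h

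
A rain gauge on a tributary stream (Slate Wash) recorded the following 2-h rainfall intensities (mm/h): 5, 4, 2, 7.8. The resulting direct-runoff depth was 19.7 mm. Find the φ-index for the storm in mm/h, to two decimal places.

φ ≈ 2.32 mm/h

Only the 3 blocks with intensity above φ contribute runoff: 5, 4, 7.8 mm/h.
Σ(I−φ)·Δt = d  ⇒  (5+4+7.8 − 3φ)·2 = 19.7
φ = (16.80 − 19.7/2) / 3 = 2.32 mm/h.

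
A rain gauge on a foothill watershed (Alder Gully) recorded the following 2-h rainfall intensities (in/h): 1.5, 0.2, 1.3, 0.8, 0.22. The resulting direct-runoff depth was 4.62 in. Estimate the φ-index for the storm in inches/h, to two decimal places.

Only the 3 blocks with intensity above φ contribute runoff: 1.5, 1.3, 0.8 in/h.
Σ(I−φ)·Δt = d  ⇒  (1.5+1.3+0.8 − 3φ)·2 = 4.62
φ = (3.600 − 4.62/2) / 3 = 0.43 in/h.

φ ≈ 0.43 in/h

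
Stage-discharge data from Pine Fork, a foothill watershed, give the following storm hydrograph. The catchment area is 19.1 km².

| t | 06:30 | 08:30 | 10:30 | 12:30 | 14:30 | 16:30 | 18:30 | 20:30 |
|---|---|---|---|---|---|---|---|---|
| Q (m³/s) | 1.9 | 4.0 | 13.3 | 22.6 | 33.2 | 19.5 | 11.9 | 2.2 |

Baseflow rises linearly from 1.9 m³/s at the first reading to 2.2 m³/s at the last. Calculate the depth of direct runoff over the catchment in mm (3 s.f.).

Direct runoff: 0.00, 2.06, 11.31, 20.57, 31.13, 17.39, 9.74, 0.00 m³/s; ΣQ_DR = 92.20 m³/s.
V = ΣQ_DR · Δt = 92.20 × 7200 s = 6.638 × 10^5 m³.
Over A = 19.1 km², depth = V / A = 34.8 mm.

d ≈ 34.8 mm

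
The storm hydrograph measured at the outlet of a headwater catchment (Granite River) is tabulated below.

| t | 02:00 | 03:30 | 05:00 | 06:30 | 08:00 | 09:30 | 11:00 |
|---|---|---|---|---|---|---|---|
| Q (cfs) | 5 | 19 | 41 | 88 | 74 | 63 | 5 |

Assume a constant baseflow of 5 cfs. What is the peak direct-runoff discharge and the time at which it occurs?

Subtracting baseflow gives direct-runoff ordinates: 0.0, 14.0, 36.0, 83.0, 69.0, 58.0, 0.0 cfs.
The maximum is 83.0 cfs, occurring at the reading for t = 06:30.

Q_p = 83.0 cfs at t = 06:30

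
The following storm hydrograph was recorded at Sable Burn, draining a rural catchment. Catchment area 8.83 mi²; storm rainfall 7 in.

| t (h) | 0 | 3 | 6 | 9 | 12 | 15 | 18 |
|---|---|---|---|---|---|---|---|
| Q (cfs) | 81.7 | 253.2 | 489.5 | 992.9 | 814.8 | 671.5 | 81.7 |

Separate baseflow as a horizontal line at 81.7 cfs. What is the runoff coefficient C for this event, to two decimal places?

ΣQ_DR = 2813 cfs; V = ΣQ_DR·Δt = 3.038 × 10^7 ft³.
Runoff depth d = V / A = 1.481 in.
C = d / P = 1.481 / 7 = 0.21.

C ≈ 0.21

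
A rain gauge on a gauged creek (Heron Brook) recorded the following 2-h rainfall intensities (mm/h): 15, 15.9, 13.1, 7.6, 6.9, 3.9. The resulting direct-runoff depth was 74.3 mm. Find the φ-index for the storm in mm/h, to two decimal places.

Only the 5 blocks with intensity above φ contribute runoff: 15, 15.9, 13.1, 7.6, 6.9 mm/h.
Σ(I−φ)·Δt = d  ⇒  (15+15.9+13.1+7.6+6.9 − 5φ)·2 = 74.3
φ = (58.50 − 74.3/2) / 5 = 4.27 mm/h.

φ ≈ 4.27 mm/h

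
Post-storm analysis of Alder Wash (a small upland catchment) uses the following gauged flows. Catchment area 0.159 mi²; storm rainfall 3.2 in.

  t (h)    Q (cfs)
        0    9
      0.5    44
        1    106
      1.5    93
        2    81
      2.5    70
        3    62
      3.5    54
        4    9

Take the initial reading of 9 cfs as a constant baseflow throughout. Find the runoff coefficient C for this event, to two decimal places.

ΣQ_DR = 447.0 cfs; V = ΣQ_DR·Δt = 8.046 × 10^5 ft³.
Runoff depth d = V / A = 2.178 in.
C = d / P = 2.178 / 3.2 = 0.68.

C ≈ 0.68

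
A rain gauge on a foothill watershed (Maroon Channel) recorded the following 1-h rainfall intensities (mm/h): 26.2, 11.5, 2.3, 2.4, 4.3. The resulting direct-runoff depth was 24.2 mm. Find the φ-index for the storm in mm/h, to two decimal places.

Only the 2 blocks with intensity above φ contribute runoff: 26.2, 11.5 mm/h.
Σ(I−φ)·Δt = d  ⇒  (26.2+11.5 − 2φ)·1 = 24.2
φ = (37.70 − 24.2/1) / 2 = 6.75 mm/h.

φ ≈ 6.75 mm/h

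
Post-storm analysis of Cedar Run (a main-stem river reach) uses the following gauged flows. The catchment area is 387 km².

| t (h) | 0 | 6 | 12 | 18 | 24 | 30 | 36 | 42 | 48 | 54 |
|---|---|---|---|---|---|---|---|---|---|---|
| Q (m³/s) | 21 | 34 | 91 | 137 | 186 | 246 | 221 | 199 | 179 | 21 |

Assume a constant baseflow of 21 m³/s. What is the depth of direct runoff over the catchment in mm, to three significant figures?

d ≈ 62.8 mm

Direct runoff: 0.0, 13.0, 70.0, 116.0, 165.0, 225.0, 200.0, 178.0, 158.0, 0.0 m³/s; ΣQ_DR = 1125 m³/s.
V = ΣQ_DR · Δt = 1125 × 21600 s = 2.430 × 10^7 m³.
Over A = 387 km², depth = V / A = 62.8 mm.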